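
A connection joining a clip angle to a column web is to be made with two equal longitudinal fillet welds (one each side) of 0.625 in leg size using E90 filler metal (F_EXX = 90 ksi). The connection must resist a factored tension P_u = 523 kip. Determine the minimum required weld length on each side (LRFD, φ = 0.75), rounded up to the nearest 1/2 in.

Throat t_e = 0.707 × 0.625 = 0.4419 in.
φr_n = 0.75 × 0.6 × 90 × 0.4419 = 17.9 kip/in.
L_req = P_u / φr_n = 523 / 17.9 = 29.22 in total.
Per side: 29.22 / 2 = 14.61 in.
Round up → use L = 15 in on each side.

L = 15 in on each side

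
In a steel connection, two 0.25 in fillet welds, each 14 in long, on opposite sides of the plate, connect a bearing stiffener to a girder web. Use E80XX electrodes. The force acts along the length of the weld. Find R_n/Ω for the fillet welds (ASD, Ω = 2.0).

R_n/Ω ≈ 119 kip

E80XX → F_EXX = 80 ksi.
Effective throat t_e = 0.707 × 0.25 = 0.1767 in.
Total length L = 28 in; A_we = 0.1767 × 28 = 4.949 in².
F_nw = 0.6 F_EXX = 0.6 × 80 = 48 ksi.
R_n = 48 × 4.949 = 237.6 kip; R_n/Ω = 237.6/2.0 = 118.8 kip.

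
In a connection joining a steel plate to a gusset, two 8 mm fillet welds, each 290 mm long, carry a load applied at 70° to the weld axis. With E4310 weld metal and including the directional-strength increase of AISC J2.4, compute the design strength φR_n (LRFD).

φR_n ≈ 924 kN

E43XX → F_EXX = 430 MPa.
t_e = 0.707 × 8 = 5.656 mm; A_we = 5.656 × 580 = 3280 mm².
Directional factor: 1.0 + 0.5 sin^1.5(70°) = 1.455.
F_nw = 0.6 × 430 × 1.455 = 375.5 MPa.
φR_n = 0.75 × 375.5 × 3280 × 10⁻³ = 923.9 kN.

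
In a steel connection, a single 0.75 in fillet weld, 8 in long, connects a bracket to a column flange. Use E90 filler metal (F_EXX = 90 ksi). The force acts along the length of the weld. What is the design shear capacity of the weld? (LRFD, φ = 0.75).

φR_n ≈ 172 kip

Effective throat t_e = 0.707 × 0.75 = 0.5302 in.
Total length L = 8 in; A_we = 0.5302 × 8 = 4.242 in².
F_nw = 0.6 F_EXX = 0.6 × 90 = 54 ksi.
φR_n = 0.75 × 54 × 4.242 = 171.8 kip.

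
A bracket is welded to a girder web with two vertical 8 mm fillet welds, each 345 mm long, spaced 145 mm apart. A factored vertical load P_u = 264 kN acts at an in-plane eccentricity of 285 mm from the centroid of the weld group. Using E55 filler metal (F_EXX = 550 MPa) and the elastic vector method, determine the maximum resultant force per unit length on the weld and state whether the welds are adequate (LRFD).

Total weld length L_w = 690 mm. Treat welds as unit-width lines.
Polar moment about centroid: J = 2[d³/12 + d(b/2)²] = 2[345³/12 + 345×72.5²] = 10470000 mm³.
Direct shear f_v = P/L_w = 264×10³ / 690 = 382.6 N/mm (vertical).
Torsion M = P·e = 264×10³ × 285 = 75240000 N·mm.
Critical point at (x, y) = (72.5, 172.5) from centroid. f_tx = M·y/J = 1240 N/mm; f_ty = M·x/J = 521 N/mm.
Resultant f_max = √[f_tx² + (f_v + f_ty)²] = √[1240² + (382.6 + 521)²] = 1534 N/mm.
Capacity per unit length: φr_n = 0.75 × 0.6 × 550 × (0.707 × 8) = 1400 N/mm.
1534 > 1400 → NOT adequate.

f_max ≈ 1530 N/mm; NOT adequate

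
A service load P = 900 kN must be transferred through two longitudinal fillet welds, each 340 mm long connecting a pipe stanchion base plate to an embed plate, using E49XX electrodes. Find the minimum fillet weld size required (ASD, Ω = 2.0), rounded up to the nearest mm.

w = 13 mm

E49XX → F_EXX = 490 MPa.
Total weld length L = 680 mm.
Required throat t_e = P × Ω / (0.6 F_EXX × L) = 900 × 2.0 / (0.6 × 490 × 680 × 10⁻³) = 9.004 mm.
Required leg w = t_e / 0.707 = 12.73 mm → use 13 mm.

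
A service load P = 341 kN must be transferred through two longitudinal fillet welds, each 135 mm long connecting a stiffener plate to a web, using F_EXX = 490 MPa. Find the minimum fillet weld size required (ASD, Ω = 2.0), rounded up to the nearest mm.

w = 13 mm

Total weld length L = 270 mm.
Required throat t_e = P × Ω / (0.6 F_EXX × L) = 341 × 2.0 / (0.6 × 490 × 270 × 10⁻³) = 8.592 mm.
Required leg w = t_e / 0.707 = 12.15 mm → use 13 mm.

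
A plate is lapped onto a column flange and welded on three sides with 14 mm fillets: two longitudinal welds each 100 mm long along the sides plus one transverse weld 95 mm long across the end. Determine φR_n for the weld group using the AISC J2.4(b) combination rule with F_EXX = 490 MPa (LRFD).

t_e = 0.707 × 14 = 9.898 mm.
R_nwl = 0.6 × 490 × 9.898 × 200 × 10⁻³ = 582 kN (longitudinal, 2 welds).
R_nwt = 0.6 × 490 × 9.898 × 95 × 10⁻³ = 276.5 kN (transverse, base value).
(i) R_nwl + R_nwt = 858.5 kN; (ii) 0.85 R_nwl + 1.5 R_nwt = 909.4 kN.
R_n = max = 909.4 kN [governs: (ii)]; φR_n = 682 kN.

φR_n ≈ 682 kN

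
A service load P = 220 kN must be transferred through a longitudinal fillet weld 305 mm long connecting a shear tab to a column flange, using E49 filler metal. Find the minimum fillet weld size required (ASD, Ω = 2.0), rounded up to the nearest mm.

E49XX → F_EXX = 490 MPa.
Total weld length L = 305 mm.
Required throat t_e = P × Ω / (0.6 F_EXX × L) = 220 × 2.0 / (0.6 × 490 × 305 × 10⁻³) = 4.907 mm.
Required leg w = t_e / 0.707 = 6.94 mm → use 7 mm.

w = 7 mm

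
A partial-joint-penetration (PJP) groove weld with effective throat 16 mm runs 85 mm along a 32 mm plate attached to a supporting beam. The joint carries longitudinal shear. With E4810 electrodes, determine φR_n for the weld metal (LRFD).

φR_n ≈ 294 kN

E48XX → F_EXX = 480 MPa.
Effective throat (given) t_e = 16 mm.
A_we = 16 × 85 = 1360 mm².
F_nw = 0.6 F_EXX = 288 MPa.
φR_n = 0.75 × 288 × 1360 × 10⁻³ = 293.8 kN.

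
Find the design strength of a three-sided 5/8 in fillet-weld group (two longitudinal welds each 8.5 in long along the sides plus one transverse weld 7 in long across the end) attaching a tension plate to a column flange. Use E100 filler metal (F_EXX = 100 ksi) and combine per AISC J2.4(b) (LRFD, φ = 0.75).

t_e = 0.707 × 0.625 = 0.4419 in.
R_nwl = 0.6 × 100 × 0.4419 × 17 = 450.7 kips (longitudinal, 2 welds).
R_nwt = 0.6 × 100 × 0.4419 × 7 = 185.6 kips (transverse, base value).
(i) R_nwl + R_nwt = 636.3 kips; (ii) 0.85 R_nwl + 1.5 R_nwt = 661.5 kips.
R_n = max = 661.5 kips [governs: (ii)]; φR_n = 496.1 kips.

φR_n ≈ 496 kips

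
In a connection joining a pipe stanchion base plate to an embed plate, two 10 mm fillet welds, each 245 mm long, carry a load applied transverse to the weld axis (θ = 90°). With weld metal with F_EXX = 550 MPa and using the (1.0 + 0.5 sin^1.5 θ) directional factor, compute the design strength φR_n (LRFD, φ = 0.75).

t_e = 0.707 × 10 = 7.07 mm; A_we = 7.07 × 490 = 3464 mm².
Directional factor: 1.0 + 0.5 sin^1.5(90°) = 1.5.
F_nw = 0.6 × 550 × 1.5 = 495 MPa.
φR_n = 0.75 × 495 × 3464 × 10⁻³ = 1286 kN.

φR_n ≈ 1290 kN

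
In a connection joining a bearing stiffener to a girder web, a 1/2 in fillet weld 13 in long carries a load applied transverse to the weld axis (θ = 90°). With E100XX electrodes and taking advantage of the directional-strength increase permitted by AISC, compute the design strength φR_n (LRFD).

E100XX → F_EXX = 100 ksi.
t_e = 0.707 × 0.5 = 0.3535 in; A_we = 0.3535 × 13 = 4.595 in².
Directional factor: 1.0 + 0.5 sin^1.5(90°) = 1.5.
F_nw = 0.6 × 100 × 1.5 = 90 ksi.
φR_n = 0.75 × 90 × 4.595 = 310.2 kip.

φR_n ≈ 310 kip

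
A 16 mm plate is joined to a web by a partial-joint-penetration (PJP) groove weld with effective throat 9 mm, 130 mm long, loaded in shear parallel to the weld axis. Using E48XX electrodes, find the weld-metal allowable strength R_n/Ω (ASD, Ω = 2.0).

E48XX → F_EXX = 480 MPa.
Effective throat (given) t_e = 9 mm.
A_we = 9 × 130 = 1170 mm².
F_nw = 0.6 F_EXX = 288 MPa.
R_n/Ω = (288 × 1170) / 2.0 × 10⁻³ = 168.5 kN.

R_n/Ω ≈ 168 kN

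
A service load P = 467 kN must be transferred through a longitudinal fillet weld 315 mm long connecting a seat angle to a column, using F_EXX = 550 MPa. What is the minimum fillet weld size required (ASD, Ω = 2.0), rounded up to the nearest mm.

Total weld length L = 315 mm.
Required throat t_e = P × Ω / (0.6 F_EXX × L) = 467 × 2.0 / (0.6 × 550 × 315 × 10⁻³) = 8.985 mm.
Required leg w = t_e / 0.707 = 12.71 mm → use 13 mm.

w = 13 mm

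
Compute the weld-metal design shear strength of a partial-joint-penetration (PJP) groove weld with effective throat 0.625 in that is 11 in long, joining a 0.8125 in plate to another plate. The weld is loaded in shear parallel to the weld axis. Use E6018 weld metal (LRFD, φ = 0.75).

E60XX → F_EXX = 60 ksi.
Effective throat (given) t_e = 0.625 in.
A_we = 0.625 × 11 = 6.875 in².
F_nw = 0.6 F_EXX = 36 ksi.
φR_n = 0.75 × 36 × 6.875 = 185.6 kips.

φR_n ≈ 186 kips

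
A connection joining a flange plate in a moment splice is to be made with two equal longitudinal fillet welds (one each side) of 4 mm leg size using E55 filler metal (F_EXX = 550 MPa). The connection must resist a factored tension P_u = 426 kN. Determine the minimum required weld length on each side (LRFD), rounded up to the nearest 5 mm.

L = 305 mm on each side

Throat t_e = 0.707 × 4 = 2.828 mm.
φr_n = 0.75 × 0.6 × 550 × 2.828 × 10⁻³ = 0.6999 kN/mm.
L_req = P_u / φr_n = 426 / 0.6999 = 608.6 mm total.
Per side: 608.6 / 2 = 304.3 mm.
Round up → use L = 305 mm on each side.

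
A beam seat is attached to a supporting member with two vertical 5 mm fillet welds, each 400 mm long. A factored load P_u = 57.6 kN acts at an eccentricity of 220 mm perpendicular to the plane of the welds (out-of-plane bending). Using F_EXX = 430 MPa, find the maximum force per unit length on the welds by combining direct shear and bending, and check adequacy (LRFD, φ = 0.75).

L_w = 2 × 400 = 800 mm; section modulus (unit throat) S = 2 × L²/6 = 53330 mm².
Direct shear f_v = P/L_w = 57.6×10³/800 = 72 N/mm.
Moment M = P × e = 57.6×10³ × 220 = 12672000 N·mm; bending f_b = M/S = 237.6 N/mm.
f_max = √(f_v² + f_b²) = √(72² + 237.6²) = 248.3 N/mm.
φr_n = 0.75 × 0.6 × 430 × (0.707 × 5) = 684 N/mm → adequate.

f_max ≈ 248 N/mm; adequate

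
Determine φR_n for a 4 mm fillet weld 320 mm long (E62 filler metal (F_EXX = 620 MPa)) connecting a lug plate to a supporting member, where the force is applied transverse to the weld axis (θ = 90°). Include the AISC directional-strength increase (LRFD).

φR_n ≈ 379 kN

t_e = 0.707 × 4 = 2.828 mm; A_we = 2.828 × 320 = 905 mm².
Directional factor: 1.0 + 0.5 sin^1.5(90°) = 1.5.
F_nw = 0.6 × 620 × 1.5 = 558 MPa.
φR_n = 0.75 × 558 × 905 × 10⁻³ = 378.7 kN.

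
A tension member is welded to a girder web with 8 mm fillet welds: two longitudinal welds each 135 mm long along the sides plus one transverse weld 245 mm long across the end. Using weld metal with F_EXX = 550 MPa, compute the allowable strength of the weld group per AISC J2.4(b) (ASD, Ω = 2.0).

R_n/Ω ≈ 557 kN

t_e = 0.707 × 8 = 5.656 mm.
R_nwl = 0.6 × 550 × 5.656 × 270 × 10⁻³ = 503.9 kN (longitudinal, 2 welds).
R_nwt = 0.6 × 550 × 5.656 × 245 × 10⁻³ = 457.3 kN (transverse, base value).
(i) R_nwl + R_nwt = 961.2 kN; (ii) 0.85 R_nwl + 1.5 R_nwt = 1114 kN.
R_n = max = 1114 kN [governs: (ii)]; R_n/Ω = 557.1 kN.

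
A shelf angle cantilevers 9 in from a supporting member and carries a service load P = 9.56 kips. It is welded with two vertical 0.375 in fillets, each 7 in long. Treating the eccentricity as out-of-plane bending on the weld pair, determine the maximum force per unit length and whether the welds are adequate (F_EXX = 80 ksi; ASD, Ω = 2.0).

f_max ≈ 5.31 kip/in; adequate

L_w = 2 × 7 = 14 in; section modulus (unit throat) S = 2 × L²/6 = 16.33 in².
Direct shear f_v = P/L_w = 9.56/14 = 0.6829 kip/in.
Moment M = P × e = 9.56 × 9 = 86.04 kip·in; bending f_b = M/S = 5.268 kip/in.
f_max = √(f_v² + f_b²) = √(0.6829² + 5.268²) = 5.312 kip/in.
r_n/Ω = (1/2.0) × 0.6 × 80 × (0.707 × 0.375) = 6.363 kip/in → adequate.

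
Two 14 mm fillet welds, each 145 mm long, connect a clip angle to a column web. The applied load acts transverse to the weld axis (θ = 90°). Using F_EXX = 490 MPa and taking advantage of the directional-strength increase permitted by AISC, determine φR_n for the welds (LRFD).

φR_n ≈ 949 kN

t_e = 0.707 × 14 = 9.898 mm; A_we = 9.898 × 290 = 2870 mm².
Directional factor: 1.0 + 0.5 sin^1.5(90°) = 1.5.
F_nw = 0.6 × 490 × 1.5 = 441 MPa.
φR_n = 0.75 × 441 × 2870 × 10⁻³ = 949.4 kN.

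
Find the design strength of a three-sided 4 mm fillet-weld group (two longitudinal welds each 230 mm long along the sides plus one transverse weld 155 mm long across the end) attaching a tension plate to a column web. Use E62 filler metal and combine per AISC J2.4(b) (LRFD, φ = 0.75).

φR_n ≈ 492 kN

E62XX → F_EXX = 620 MPa.
t_e = 0.707 × 4 = 2.828 mm.
R_nwl = 0.6 × 620 × 2.828 × 460 × 10⁻³ = 483.9 kN (longitudinal, 2 welds).
R_nwt = 0.6 × 620 × 2.828 × 155 × 10⁻³ = 163.1 kN (transverse, base value).
(i) R_nwl + R_nwt = 647 kN; (ii) 0.85 R_nwl + 1.5 R_nwt = 655.9 kN.
R_n = max = 655.9 kN [governs: (ii)]; φR_n = 491.9 kN.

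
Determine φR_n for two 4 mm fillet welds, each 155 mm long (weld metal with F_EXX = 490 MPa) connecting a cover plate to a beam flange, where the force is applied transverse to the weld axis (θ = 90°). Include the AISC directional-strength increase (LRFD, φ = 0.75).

t_e = 0.707 × 4 = 2.828 mm; A_we = 2.828 × 310 = 876.7 mm².
Directional factor: 1.0 + 0.5 sin^1.5(90°) = 1.5.
F_nw = 0.6 × 490 × 1.5 = 441 MPa.
φR_n = 0.75 × 441 × 876.7 × 10⁻³ = 290 kN.

φR_n ≈ 290 kN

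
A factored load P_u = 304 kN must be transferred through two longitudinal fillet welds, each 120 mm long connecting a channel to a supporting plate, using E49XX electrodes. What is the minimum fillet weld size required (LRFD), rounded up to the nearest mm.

E49XX → F_EXX = 490 MPa.
Total weld length L = 240 mm.
Required throat t_e = P_u / (φ × 0.6 F_EXX × L) = 304 / (0.75 × 0.6 × 490 × 240 × 10⁻³) = 5.745 mm.
Required leg w = t_e / 0.707 = 8.125 mm → use 9 mm.

w = 9 mm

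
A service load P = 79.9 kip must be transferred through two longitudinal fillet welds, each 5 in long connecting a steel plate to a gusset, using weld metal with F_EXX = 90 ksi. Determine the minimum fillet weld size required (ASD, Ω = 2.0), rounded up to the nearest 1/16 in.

Total weld length L = 10 in.
Required throat t_e = P × Ω / (0.6 F_EXX × L) = 79.9 × 2.0 / (0.6 × 90 × 10) = 0.2959 in.
Required leg w = t_e / 0.707 = 0.4186 in → use 7/16 in.

w = 7/16 in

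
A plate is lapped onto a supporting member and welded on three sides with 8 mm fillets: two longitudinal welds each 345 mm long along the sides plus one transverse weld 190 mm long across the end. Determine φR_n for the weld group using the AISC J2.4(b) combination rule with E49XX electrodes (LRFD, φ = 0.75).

E49XX → F_EXX = 490 MPa.
t_e = 0.707 × 8 = 5.656 mm.
R_nwl = 0.6 × 490 × 5.656 × 690 × 10⁻³ = 1147 kN (longitudinal, 2 welds).
R_nwt = 0.6 × 490 × 5.656 × 190 × 10⁻³ = 315.9 kN (transverse, base value).
(i) R_nwl + R_nwt = 1463 kN; (ii) 0.85 R_nwl + 1.5 R_nwt = 1449 kN.
R_n = max = 1463 kN [governs: (i)]; φR_n = 1097 kN.

φR_n ≈ 1100 kN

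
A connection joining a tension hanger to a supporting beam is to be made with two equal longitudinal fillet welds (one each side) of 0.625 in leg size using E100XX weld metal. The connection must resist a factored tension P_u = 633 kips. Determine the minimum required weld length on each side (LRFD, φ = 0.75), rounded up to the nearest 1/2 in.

L = 16 in on each side

E100XX → F_EXX = 100 ksi.
Throat t_e = 0.707 × 0.625 = 0.4419 in.
φr_n = 0.75 × 0.6 × 100 × 0.4419 = 19.88 kips/in.
L_req = P_u / φr_n = 633 / 19.88 = 31.83 in total.
Per side: 31.83 / 2 = 15.92 in.
Round up → use L = 16 in on each side.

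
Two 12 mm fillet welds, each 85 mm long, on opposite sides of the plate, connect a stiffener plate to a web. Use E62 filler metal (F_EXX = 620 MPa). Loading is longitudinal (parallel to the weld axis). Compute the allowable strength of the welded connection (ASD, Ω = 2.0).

Effective throat t_e = 0.707 × 12 = 8.484 mm.
Total length L = 170 mm; A_we = 8.484 × 170 = 1442 mm².
F_nw = 0.6 F_EXX = 0.6 × 620 = 372 MPa.
R_n = 372 × 1442 × 10⁻³ = 536.5 kN; R_n/Ω = 536.5/2.0 = 268.3 kN.

R_n/Ω ≈ 268 kN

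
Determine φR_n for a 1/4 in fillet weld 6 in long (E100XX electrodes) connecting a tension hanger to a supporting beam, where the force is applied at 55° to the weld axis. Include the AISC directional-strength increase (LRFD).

E100XX → F_EXX = 100 ksi.
t_e = 0.707 × 0.25 = 0.1767 in; A_we = 0.1767 × 6 = 1.06 in².
Directional factor: 1.0 + 0.5 sin^1.5(55°) = 1.371.
F_nw = 0.6 × 100 × 1.371 = 82.24 ksi.
φR_n = 0.75 × 82.24 × 1.06 = 65.41 kips.

φR_n ≈ 65.4 kips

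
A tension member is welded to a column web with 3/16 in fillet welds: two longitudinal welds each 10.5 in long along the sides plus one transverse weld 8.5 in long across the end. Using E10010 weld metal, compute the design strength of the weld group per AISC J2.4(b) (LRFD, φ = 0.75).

E100XX → F_EXX = 100 ksi.
t_e = 0.707 × 0.1875 = 0.1326 in.
R_nwl = 0.6 × 100 × 0.1326 × 21 = 167 kips (longitudinal, 2 welds).
R_nwt = 0.6 × 100 × 0.1326 × 8.5 = 67.61 kips (transverse, base value).
(i) R_nwl + R_nwt = 234.6 kips; (ii) 0.85 R_nwl + 1.5 R_nwt = 243.4 kips.
R_n = max = 243.4 kips [governs: (ii)]; φR_n = 182.5 kips.

φR_n ≈ 183 kips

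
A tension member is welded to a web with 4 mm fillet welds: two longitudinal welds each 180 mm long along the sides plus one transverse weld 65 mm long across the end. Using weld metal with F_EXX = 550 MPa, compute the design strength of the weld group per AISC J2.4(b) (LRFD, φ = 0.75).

φR_n ≈ 297 kN

t_e = 0.707 × 4 = 2.828 mm.
R_nwl = 0.6 × 550 × 2.828 × 360 × 10⁻³ = 336 kN (longitudinal, 2 welds).
R_nwt = 0.6 × 550 × 2.828 × 65 × 10⁻³ = 60.66 kN (transverse, base value).
(i) R_nwl + R_nwt = 396.6 kN; (ii) 0.85 R_nwl + 1.5 R_nwt = 376.6 kN.
R_n = max = 396.6 kN [governs: (i)]; φR_n = 297.5 kN.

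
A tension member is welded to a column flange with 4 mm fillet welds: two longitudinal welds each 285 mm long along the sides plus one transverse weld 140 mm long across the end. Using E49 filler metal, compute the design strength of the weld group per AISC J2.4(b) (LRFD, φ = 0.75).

φR_n ≈ 443 kN

E49XX → F_EXX = 490 MPa.
t_e = 0.707 × 4 = 2.828 mm.
R_nwl = 0.6 × 490 × 2.828 × 570 × 10⁻³ = 473.9 kN (longitudinal, 2 welds).
R_nwt = 0.6 × 490 × 2.828 × 140 × 10⁻³ = 116.4 kN (transverse, base value).
(i) R_nwl + R_nwt = 590.3 kN; (ii) 0.85 R_nwl + 1.5 R_nwt = 577.4 kN.
R_n = max = 590.3 kN [governs: (i)]; φR_n = 442.7 kN.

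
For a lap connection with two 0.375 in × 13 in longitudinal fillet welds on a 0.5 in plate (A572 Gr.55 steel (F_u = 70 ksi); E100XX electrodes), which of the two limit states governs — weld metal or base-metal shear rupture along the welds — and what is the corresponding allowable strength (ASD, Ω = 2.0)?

E100XX → F_EXX = 100 ksi.
t_e = 0.707 × 0.375 = 0.2651 in; L = 26 in.
Weld metal: R_n/Ω = (1/2.0) × 0.6 × 100 × 0.2651 × 26 = 206.8 kips.
Base metal (shear rupture): R_n/Ω = (1/2.0) × 0.6 × 70 × 0.5 × 26 = 273 kips.
Governing: weld metal.

R_n/Ω ≈ 207 kips (weld metal governs)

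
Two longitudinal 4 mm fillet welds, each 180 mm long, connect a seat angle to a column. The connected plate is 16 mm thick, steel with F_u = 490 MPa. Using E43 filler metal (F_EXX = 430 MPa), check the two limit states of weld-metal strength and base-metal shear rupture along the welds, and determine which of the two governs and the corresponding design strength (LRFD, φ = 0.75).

t_e = 0.707 × 4 = 2.828 mm; L = 360 mm.
Weld metal: φR_n = 0.75 × 0.6 × 430 × 2.828 × 360 × 10⁻³ = 197 kN.
Base metal (shear rupture): φR_n = 0.75 × 0.6 × 490 × 16 × 360 × 10⁻³ = 1270 kN.
Governing: weld metal.

φR_n ≈ 197 kN (weld metal governs)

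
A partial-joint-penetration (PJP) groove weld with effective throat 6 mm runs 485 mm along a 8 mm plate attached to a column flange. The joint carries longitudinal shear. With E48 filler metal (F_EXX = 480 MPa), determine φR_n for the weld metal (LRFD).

φR_n ≈ 629 kN

Effective throat (given) t_e = 6 mm.
A_we = 6 × 485 = 2910 mm².
F_nw = 0.6 F_EXX = 288 MPa.
φR_n = 0.75 × 288 × 2910 × 10⁻³ = 628.6 kN.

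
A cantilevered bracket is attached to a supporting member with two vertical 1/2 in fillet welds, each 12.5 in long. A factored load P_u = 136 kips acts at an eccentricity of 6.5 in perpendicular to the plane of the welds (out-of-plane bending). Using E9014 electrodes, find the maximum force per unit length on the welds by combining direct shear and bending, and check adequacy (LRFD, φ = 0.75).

E90XX → F_EXX = 90 ksi.
L_w = 2 × 12.5 = 25 in; section modulus (unit throat) S = 2 × L²/6 = 52.08 in².
Direct shear f_v = P/L_w = 136/25 = 5.44 kip/in.
Moment M = P × e = 136 × 6.5 = 884 kip·in; bending f_b = M/S = 16.97 kip/in.
f_max = √(f_v² + f_b²) = √(5.44² + 16.97²) = 17.82 kip/in.
φr_n = 0.75 × 0.6 × 90 × (0.707 × 0.5) = 14.32 kip/in → NOT adequate.

f_max ≈ 17.8 kip/in; NOT adequate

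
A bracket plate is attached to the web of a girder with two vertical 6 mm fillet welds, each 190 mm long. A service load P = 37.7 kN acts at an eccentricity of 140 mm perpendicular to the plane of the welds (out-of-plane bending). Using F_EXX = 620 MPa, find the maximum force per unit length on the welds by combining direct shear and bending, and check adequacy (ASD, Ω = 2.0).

L_w = 2 × 190 = 380 mm; section modulus (unit throat) S = 2 × L²/6 = 12030 mm².
Direct shear f_v = P/L_w = 37.7×10³/380 = 99.21 N/mm.
Moment M = P × e = 37.7×10³ × 140 = 5278000 N·mm; bending f_b = M/S = 438.6 N/mm.
f_max = √(f_v² + f_b²) = √(99.21² + 438.6²) = 449.7 N/mm.
r_n/Ω = (1/2.0) × 0.6 × 620 × (0.707 × 6) = 789 N/mm → adequate.

f_max ≈ 450 N/mm; adequate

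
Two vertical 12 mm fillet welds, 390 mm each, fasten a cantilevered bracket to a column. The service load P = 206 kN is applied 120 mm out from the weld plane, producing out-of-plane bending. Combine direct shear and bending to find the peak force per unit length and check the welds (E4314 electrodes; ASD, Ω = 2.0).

f_max ≈ 555 N/mm; adequate

E43XX → F_EXX = 430 MPa.
L_w = 2 × 390 = 780 mm; section modulus (unit throat) S = 2 × L²/6 = 50700 mm².
Direct shear f_v = P/L_w = 206×10³/780 = 264.1 N/mm.
Moment M = P × e = 206×10³ × 120 = 24720000 N·mm; bending f_b = M/S = 487.6 N/mm.
f_max = √(f_v² + f_b²) = √(264.1² + 487.6²) = 554.5 N/mm.
r_n/Ω = (1/2.0) × 0.6 × 430 × (0.707 × 12) = 1094 N/mm → adequate.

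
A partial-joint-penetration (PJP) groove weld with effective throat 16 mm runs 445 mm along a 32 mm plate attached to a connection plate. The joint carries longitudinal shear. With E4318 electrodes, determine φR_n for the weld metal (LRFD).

E43XX → F_EXX = 430 MPa.
Effective throat (given) t_e = 16 mm.
A_we = 16 × 445 = 7120 mm².
F_nw = 0.6 F_EXX = 258 MPa.
φR_n = 0.75 × 258 × 7120 × 10⁻³ = 1378 kN.

φR_n ≈ 1380 kN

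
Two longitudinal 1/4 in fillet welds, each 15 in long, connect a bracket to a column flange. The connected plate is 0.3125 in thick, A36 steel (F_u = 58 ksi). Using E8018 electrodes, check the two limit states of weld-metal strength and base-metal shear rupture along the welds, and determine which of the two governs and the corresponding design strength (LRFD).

φR_n ≈ 191 kips (weld metal governs)

E80XX → F_EXX = 80 ksi.
t_e = 0.707 × 0.25 = 0.1767 in; L = 30 in.
Weld metal: φR_n = 0.75 × 0.6 × 80 × 0.1767 × 30 = 190.9 kips.
Base metal (shear rupture): φR_n = 0.75 × 0.6 × 58 × 0.3125 × 30 = 244.7 kips.
Governing: weld metal.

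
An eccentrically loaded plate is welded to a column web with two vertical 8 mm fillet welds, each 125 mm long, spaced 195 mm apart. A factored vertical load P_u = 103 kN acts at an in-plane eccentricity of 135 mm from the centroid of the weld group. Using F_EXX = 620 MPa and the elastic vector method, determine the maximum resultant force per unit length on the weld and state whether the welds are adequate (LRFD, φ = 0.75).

Total weld length L_w = 250 mm. Treat welds as unit-width lines.
Polar moment about centroid: J = 2[d³/12 + d(b/2)²] = 2[125³/12 + 125×97.5²] = 2702000 mm³.
Direct shear f_v = P/L_w = 103×10³ / 250 = 412 N/mm (vertical).
Torsion M = P·e = 103×10³ × 135 = 13905000 N·mm.
Critical point at (x, y) = (97.5, 62.5) from centroid. f_tx = M·y/J = 321.6 N/mm; f_ty = M·x/J = 501.7 N/mm.
Resultant f_max = √[f_tx² + (f_v + f_ty)²] = √[321.6² + (412 + 501.7)²] = 968.7 N/mm.
Capacity per unit length: φr_n = 0.75 × 0.6 × 620 × (0.707 × 8) = 1578 N/mm.
968.7 ≤ 1578 → adequate.

f_max ≈ 969 N/mm; adequate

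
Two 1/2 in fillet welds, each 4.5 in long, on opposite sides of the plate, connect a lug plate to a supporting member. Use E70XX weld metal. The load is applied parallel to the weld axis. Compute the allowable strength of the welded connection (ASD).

R_n/Ω ≈ 66.8 kips

E70XX → F_EXX = 70 ksi.
Effective throat t_e = 0.707 × 0.5 = 0.3535 in.
Total length L = 9 in; A_we = 0.3535 × 9 = 3.181 in².
F_nw = 0.6 F_EXX = 0.6 × 70 = 42 ksi.
R_n = 42 × 3.181 = 133.6 kips; R_n/Ω = 133.6/2.0 = 66.81 kips.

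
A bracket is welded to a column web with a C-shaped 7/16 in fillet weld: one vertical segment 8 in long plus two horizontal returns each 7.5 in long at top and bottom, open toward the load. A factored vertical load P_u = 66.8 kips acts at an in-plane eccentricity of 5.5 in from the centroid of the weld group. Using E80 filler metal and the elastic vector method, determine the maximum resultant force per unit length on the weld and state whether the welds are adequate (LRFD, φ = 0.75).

E80XX → F_EXX = 80 ksi.
Total weld length L_w = 23 in. Treat welds as unit-width lines.
Centroid: x̄ = 2×7.5×3.75 / 23 = 2.446 in from the vertical weld.
Polar moment about centroid: J = I_x + I_y = [8³/12 + 2×7.5×4²] + [8×2.446² + 2(7.5³/12 + 7.5×1.304²)] = 426.3 in³.
Direct shear f_v = P/L_w = 66.8 / 23 = 2.904 kip/in (vertical).
Torsion M = P·e = 66.8 × 5.5 = 367.4 kip·in.
Critical point at (x, y) = (5.054, 4) from centroid. f_tx = M·y/J = 3.447 kip/in; f_ty = M·x/J = 4.356 kip/in.
Resultant f_max = √[f_tx² + (f_v + f_ty)²] = √[3.447² + (2.904 + 4.356)²] = 8.037 kip/in.
Capacity per unit length: φr_n = 0.75 × 0.6 × 80 × (0.707 × 0.4375) = 11.14 kip/in.
8.037 ≤ 11.14 → adequate.

f_max ≈ 8.04 kip/in; adequate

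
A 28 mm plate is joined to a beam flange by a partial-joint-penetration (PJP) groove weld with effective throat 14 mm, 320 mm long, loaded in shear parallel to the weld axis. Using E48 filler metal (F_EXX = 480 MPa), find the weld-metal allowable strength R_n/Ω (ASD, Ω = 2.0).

R_n/Ω ≈ 645 kN

Effective throat (given) t_e = 14 mm.
A_we = 14 × 320 = 4480 mm².
F_nw = 0.6 F_EXX = 288 MPa.
R_n/Ω = (288 × 4480) / 2.0 × 10⁻³ = 645.1 kN.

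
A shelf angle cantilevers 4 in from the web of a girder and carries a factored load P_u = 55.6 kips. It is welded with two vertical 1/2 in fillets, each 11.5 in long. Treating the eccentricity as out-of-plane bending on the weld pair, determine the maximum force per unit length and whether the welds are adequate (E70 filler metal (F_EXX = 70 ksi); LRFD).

L_w = 2 × 11.5 = 23 in; section modulus (unit throat) S = 2 × L²/6 = 44.08 in².
Direct shear f_v = P/L_w = 55.6/23 = 2.417 kip/in.
Moment M = P × e = 55.6 × 4 = 222.4 kip·in; bending f_b = M/S = 5.045 kip/in.
f_max = √(f_v² + f_b²) = √(2.417² + 5.045²) = 5.594 kip/in.
φr_n = 0.75 × 0.6 × 70 × (0.707 × 0.5) = 11.14 kip/in → adequate.

f_max ≈ 5.59 kip/in; adequate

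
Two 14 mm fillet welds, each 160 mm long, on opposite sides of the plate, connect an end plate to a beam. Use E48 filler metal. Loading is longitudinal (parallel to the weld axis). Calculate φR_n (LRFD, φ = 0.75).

E48XX → F_EXX = 480 MPa.
Effective throat t_e = 0.707 × 14 = 9.898 mm.
Total length L = 320 mm; A_we = 9.898 × 320 = 3167 mm².
F_nw = 0.6 F_EXX = 0.6 × 480 = 288 MPa.
φR_n = 0.75 × 288 × 3167 × 10⁻³ = 684.1 kN.

φR_n ≈ 684 kN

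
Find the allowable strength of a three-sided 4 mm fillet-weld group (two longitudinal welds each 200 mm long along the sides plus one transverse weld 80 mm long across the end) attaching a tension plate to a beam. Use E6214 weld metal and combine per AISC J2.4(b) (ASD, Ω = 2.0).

E62XX → F_EXX = 620 MPa.
t_e = 0.707 × 4 = 2.828 mm.
R_nwl = 0.6 × 620 × 2.828 × 400 × 10⁻³ = 420.8 kN (longitudinal, 2 welds).
R_nwt = 0.6 × 620 × 2.828 × 80 × 10⁻³ = 84.16 kN (transverse, base value).
(i) R_nwl + R_nwt = 505 kN; (ii) 0.85 R_nwl + 1.5 R_nwt = 483.9 kN.
R_n = max = 505 kN [governs: (i)]; R_n/Ω = 252.5 kN.

R_n/Ω ≈ 252 kN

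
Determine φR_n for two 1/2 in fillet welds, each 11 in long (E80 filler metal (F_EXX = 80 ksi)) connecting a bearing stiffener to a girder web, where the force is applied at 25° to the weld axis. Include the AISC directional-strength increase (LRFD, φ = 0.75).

t_e = 0.707 × 0.5 = 0.3535 in; A_we = 0.3535 × 22 = 7.777 in².
Directional factor: 1.0 + 0.5 sin^1.5(25°) = 1.137.
F_nw = 0.6 × 80 × 1.137 = 54.59 ksi.
φR_n = 0.75 × 54.59 × 7.777 = 318.4 kips.

φR_n ≈ 318 kips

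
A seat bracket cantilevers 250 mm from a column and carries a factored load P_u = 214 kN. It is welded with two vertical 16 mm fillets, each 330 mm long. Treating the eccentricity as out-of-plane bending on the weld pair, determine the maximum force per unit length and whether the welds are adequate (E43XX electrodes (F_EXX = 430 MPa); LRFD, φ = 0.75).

f_max ≈ 1510 N/mm; adequate

L_w = 2 × 330 = 660 mm; section modulus (unit throat) S = 2 × L²/6 = 36300 mm².
Direct shear f_v = P/L_w = 214×10³/660 = 324.2 N/mm.
Moment M = P × e = 214×10³ × 250 = 53500000 N·mm; bending f_b = M/S = 1474 N/mm.
f_max = √(f_v² + f_b²) = √(324.2² + 1474²) = 1509 N/mm.
φr_n = 0.75 × 0.6 × 430 × (0.707 × 16) = 2189 N/mm → adequate.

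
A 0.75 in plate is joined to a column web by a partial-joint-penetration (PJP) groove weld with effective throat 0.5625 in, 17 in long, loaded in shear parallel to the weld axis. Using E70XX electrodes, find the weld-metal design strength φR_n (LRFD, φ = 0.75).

E70XX → F_EXX = 70 ksi.
Effective throat (given) t_e = 0.5625 in.
A_we = 0.5625 × 17 = 9.562 in².
F_nw = 0.6 F_EXX = 42 ksi.
φR_n = 0.75 × 42 × 9.562 = 301.2 kip.

φR_n ≈ 301 kip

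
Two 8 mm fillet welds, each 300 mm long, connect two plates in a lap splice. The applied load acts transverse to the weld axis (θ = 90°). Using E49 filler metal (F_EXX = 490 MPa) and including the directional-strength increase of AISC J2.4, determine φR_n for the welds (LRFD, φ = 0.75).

φR_n ≈ 1120 kN

t_e = 0.707 × 8 = 5.656 mm; A_we = 5.656 × 600 = 3394 mm².
Directional factor: 1.0 + 0.5 sin^1.5(90°) = 1.5.
F_nw = 0.6 × 490 × 1.5 = 441 MPa.
φR_n = 0.75 × 441 × 3394 × 10⁻³ = 1122 kN.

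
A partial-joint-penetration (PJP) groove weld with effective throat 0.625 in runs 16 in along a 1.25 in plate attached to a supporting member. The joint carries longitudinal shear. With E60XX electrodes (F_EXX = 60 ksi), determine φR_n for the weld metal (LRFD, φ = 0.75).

φR_n ≈ 270 kip

Effective throat (given) t_e = 0.625 in.
A_we = 0.625 × 16 = 10 in².
F_nw = 0.6 F_EXX = 36 ksi.
φR_n = 0.75 × 36 × 10 = 270 kip.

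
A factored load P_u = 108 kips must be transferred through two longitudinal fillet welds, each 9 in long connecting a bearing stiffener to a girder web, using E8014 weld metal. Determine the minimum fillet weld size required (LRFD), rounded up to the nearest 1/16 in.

w = 1/4 in

E80XX → F_EXX = 80 ksi.
Total weld length L = 18 in.
Required throat t_e = P_u / (φ × 0.6 F_EXX × L) = 108 / (0.75 × 0.6 × 80 × 18) = 0.1667 in.
Required leg w = t_e / 0.707 = 0.2357 in → use 1/4 in.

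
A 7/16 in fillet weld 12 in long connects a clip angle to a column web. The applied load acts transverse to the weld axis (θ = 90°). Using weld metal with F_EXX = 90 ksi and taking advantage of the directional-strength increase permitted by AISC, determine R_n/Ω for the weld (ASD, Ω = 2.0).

t_e = 0.707 × 0.4375 = 0.3093 in; A_we = 0.3093 × 12 = 3.712 in².
Directional factor: 1.0 + 0.5 sin^1.5(90°) = 1.5.
F_nw = 0.6 × 90 × 1.5 = 81 ksi.
R_n/Ω = (81 × 3.712) / 2.0 = 150.3 kip.

R_n/Ω ≈ 150 kip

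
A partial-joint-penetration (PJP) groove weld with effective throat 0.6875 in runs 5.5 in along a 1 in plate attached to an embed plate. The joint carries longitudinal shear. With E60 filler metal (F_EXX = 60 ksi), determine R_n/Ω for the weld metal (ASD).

R_n/Ω ≈ 68.1 kips

Effective throat (given) t_e = 0.6875 in.
A_we = 0.6875 × 5.5 = 3.781 in².
F_nw = 0.6 F_EXX = 36 ksi.
R_n/Ω = (36 × 3.781) / 2.0 = 68.06 kips.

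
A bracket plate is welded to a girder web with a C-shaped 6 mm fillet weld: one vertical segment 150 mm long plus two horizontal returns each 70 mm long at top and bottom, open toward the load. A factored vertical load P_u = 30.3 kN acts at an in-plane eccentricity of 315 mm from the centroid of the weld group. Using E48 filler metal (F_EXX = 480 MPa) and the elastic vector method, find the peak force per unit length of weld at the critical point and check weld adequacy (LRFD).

Total weld length L_w = 290 mm. Treat welds as unit-width lines.
Centroid: x̄ = 2×70×35 / 290 = 16.9 mm from the vertical weld.
Polar moment about centroid: J = I_x + I_y = [150³/12 + 2×70×75²] + [150×16.9² + 2(70³/12 + 70×18.1²)] = 1215000 mm³.
Direct shear f_v = P/L_w = 30.3×10³ / 290 = 104.5 N/mm (vertical).
Torsion M = P·e = 30.3×10³ × 315 = 9544500 N·mm.
Critical point at (x, y) = (53.1, 75) from centroid. f_tx = M·y/J = 589.3 N/mm; f_ty = M·x/J = 417.3 N/mm.
Resultant f_max = √[f_tx² + (f_v + f_ty)²] = √[589.3² + (104.5 + 417.3)²] = 787.1 N/mm.
Capacity per unit length: φr_n = 0.75 × 0.6 × 480 × (0.707 × 6) = 916.3 N/mm.
787.1 ≤ 916.3 → adequate.

f_max ≈ 787 N/mm; adequate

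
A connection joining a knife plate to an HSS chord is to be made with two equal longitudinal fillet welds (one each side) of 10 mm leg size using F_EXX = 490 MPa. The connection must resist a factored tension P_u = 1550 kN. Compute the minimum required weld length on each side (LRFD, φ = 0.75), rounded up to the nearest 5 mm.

Throat t_e = 0.707 × 10 = 7.07 mm.
φr_n = 0.75 × 0.6 × 490 × 7.07 × 10⁻³ = 1.559 kN/mm.
L_req = P_u / φr_n = 1550 / 1.559 = 994.3 mm total.
Per side: 994.3 / 2 = 497.1 mm.
Round up → use L = 500 mm on each side.

L = 500 mm on each side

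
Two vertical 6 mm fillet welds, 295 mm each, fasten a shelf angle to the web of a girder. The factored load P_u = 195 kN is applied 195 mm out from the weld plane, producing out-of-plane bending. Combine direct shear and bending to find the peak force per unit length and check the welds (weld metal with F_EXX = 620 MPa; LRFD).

L_w = 2 × 295 = 590 mm; section modulus (unit throat) S = 2 × L²/6 = 29010 mm².
Direct shear f_v = P/L_w = 195×10³/590 = 330.5 N/mm.
Moment M = P × e = 195×10³ × 195 = 38025000 N·mm; bending f_b = M/S = 1311 N/mm.
f_max = √(f_v² + f_b²) = √(330.5² + 1311²) = 1352 N/mm.
φr_n = 0.75 × 0.6 × 620 × (0.707 × 6) = 1184 N/mm → NOT adequate.

f_max ≈ 1350 N/mm; NOT adequate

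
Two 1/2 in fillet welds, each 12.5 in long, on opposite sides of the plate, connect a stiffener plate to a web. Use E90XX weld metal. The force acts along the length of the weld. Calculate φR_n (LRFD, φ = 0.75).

φR_n ≈ 358 kip

E90XX → F_EXX = 90 ksi.
Effective throat t_e = 0.707 × 0.5 = 0.3535 in.
Total length L = 25 in; A_we = 0.3535 × 25 = 8.838 in².
F_nw = 0.6 F_EXX = 0.6 × 90 = 54 ksi.
φR_n = 0.75 × 54 × 8.838 = 357.9 kip.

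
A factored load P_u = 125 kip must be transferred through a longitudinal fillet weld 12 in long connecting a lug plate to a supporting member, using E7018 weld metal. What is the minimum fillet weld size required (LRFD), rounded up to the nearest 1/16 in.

w = 1/2 in

E70XX → F_EXX = 70 ksi.
Total weld length L = 12 in.
Required throat t_e = P_u / (φ × 0.6 F_EXX × L) = 125 / (0.75 × 0.6 × 70 × 12) = 0.3307 in.
Required leg w = t_e / 0.707 = 0.4677 in → use 1/2 in.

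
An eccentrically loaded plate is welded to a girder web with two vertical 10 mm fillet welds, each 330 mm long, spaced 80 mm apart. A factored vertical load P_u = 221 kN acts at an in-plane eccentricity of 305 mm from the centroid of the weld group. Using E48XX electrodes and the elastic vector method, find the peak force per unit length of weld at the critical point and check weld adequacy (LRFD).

f_max ≈ 1730 N/mm; NOT adequate

E48XX → F_EXX = 480 MPa.
Total weld length L_w = 660 mm. Treat welds as unit-width lines.
Polar moment about centroid: J = 2[d³/12 + d(b/2)²] = 2[330³/12 + 330×40²] = 7046000 mm³.
Direct shear f_v = P/L_w = 221×10³ / 660 = 334.8 N/mm (vertical).
Torsion M = P·e = 221×10³ × 305 = 67405000 N·mm.
Critical point at (x, y) = (40, 165) from centroid. f_tx = M·y/J = 1579 N/mm; f_ty = M·x/J = 382.7 N/mm.
Resultant f_max = √[f_tx² + (f_v + f_ty)²] = √[1579² + (334.8 + 382.7)²] = 1734 N/mm.
Capacity per unit length: φr_n = 0.75 × 0.6 × 480 × (0.707 × 10) = 1527 N/mm.
1734 > 1527 → NOT adequate.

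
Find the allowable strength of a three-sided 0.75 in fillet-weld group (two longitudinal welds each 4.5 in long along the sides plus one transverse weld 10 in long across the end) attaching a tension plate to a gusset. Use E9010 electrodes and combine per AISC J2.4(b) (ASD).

E90XX → F_EXX = 90 ksi.
t_e = 0.707 × 0.75 = 0.5302 in.
R_nwl = 0.6 × 90 × 0.5302 × 9 = 257.7 kips (longitudinal, 2 welds).
R_nwt = 0.6 × 90 × 0.5302 × 10 = 286.3 kips (transverse, base value).
(i) R_nwl + R_nwt = 544 kips; (ii) 0.85 R_nwl + 1.5 R_nwt = 648.5 kips.
R_n = max = 648.5 kips [governs: (ii)]; R_n/Ω = 324.3 kips.

R_n/Ω ≈ 324 kips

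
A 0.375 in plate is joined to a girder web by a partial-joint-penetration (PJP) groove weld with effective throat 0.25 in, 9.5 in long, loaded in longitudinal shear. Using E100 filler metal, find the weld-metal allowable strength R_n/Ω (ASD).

R_n/Ω ≈ 71.2 kip

E100XX → F_EXX = 100 ksi.
Effective throat (given) t_e = 0.25 in.
A_we = 0.25 × 9.5 = 2.375 in².
F_nw = 0.6 F_EXX = 60 ksi.
R_n/Ω = (60 × 2.375) / 2.0 = 71.25 kip.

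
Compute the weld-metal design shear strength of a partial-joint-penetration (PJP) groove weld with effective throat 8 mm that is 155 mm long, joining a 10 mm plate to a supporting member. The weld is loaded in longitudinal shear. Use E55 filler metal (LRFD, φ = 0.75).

E55XX → F_EXX = 550 MPa.
Effective throat (given) t_e = 8 mm.
A_we = 8 × 155 = 1240 mm².
F_nw = 0.6 F_EXX = 330 MPa.
φR_n = 0.75 × 330 × 1240 × 10⁻³ = 306.9 kN.

φR_n ≈ 307 kN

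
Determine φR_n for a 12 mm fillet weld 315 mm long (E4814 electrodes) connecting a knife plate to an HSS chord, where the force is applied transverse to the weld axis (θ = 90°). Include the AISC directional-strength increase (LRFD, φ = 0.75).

E48XX → F_EXX = 480 MPa.
t_e = 0.707 × 12 = 8.484 mm; A_we = 8.484 × 315 = 2672 mm².
Directional factor: 1.0 + 0.5 sin^1.5(90°) = 1.5.
F_nw = 0.6 × 480 × 1.5 = 432 MPa.
φR_n = 0.75 × 432 × 2672 × 10⁻³ = 865.9 kN.

φR_n ≈ 866 kN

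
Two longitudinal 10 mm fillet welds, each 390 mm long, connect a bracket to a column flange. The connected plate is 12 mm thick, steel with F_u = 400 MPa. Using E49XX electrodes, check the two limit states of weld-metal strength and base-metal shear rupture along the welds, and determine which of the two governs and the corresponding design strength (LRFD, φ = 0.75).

E49XX → F_EXX = 490 MPa.
t_e = 0.707 × 10 = 7.07 mm; L = 780 mm.
Weld metal: φR_n = 0.75 × 0.6 × 490 × 7.07 × 780 × 10⁻³ = 1216 kN.
Base metal (shear rupture): φR_n = 0.75 × 0.6 × 400 × 12 × 780 × 10⁻³ = 1685 kN.
Governing: weld metal.

φR_n ≈ 1220 kN (weld metal governs)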